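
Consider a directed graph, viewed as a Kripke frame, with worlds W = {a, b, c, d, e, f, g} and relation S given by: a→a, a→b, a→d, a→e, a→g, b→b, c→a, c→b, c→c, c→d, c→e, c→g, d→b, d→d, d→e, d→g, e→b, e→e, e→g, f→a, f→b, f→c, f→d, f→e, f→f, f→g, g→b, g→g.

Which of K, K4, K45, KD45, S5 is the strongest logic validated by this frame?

Transitive (axiom 4): yes — every two-step S-path is closed by a direct edge.
Euclidean (axiom 5): no — a S b and a S d, but not b S d.
Serial (axiom D): yes — every world has a successor (e.g. a S a).
Reflexive (axiom T): yes — every world is S-related to itself.
So F validates K, K4; K45 would additionally require S to be Euclidean. The strongest is K4.

K4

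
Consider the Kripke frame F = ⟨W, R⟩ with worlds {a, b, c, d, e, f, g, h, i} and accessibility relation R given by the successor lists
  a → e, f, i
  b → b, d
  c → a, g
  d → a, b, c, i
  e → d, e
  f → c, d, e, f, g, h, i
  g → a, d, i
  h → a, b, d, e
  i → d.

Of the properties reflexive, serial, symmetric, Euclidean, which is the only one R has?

Reflexive: no — a is not related to itself.
Serial: yes — every world has a successor (e.g. a R e).
Symmetric: no — a R e but not e R a.
Euclidean: no — a R e and a R f, but not e R f.
Only serial holds.

serial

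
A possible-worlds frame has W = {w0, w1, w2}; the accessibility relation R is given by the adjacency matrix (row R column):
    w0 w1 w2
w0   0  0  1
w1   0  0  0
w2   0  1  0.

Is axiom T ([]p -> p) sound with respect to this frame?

By correspondence theory, T is valid on a frame iff R is reflexive.
Reflexive: no — w0 is not related to itself.

No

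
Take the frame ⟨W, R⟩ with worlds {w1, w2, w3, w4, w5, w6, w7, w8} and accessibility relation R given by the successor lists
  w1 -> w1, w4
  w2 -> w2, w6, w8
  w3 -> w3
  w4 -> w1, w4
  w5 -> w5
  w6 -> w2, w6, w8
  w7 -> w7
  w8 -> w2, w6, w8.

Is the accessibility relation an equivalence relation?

Reflexive: yes — every world is R-related to itself.
Symmetric: yes — every pair in R has its reverse in R.
Transitive: yes — every two-step R-path is closed by a direct edge.
So R is an equivalence relation.

Yes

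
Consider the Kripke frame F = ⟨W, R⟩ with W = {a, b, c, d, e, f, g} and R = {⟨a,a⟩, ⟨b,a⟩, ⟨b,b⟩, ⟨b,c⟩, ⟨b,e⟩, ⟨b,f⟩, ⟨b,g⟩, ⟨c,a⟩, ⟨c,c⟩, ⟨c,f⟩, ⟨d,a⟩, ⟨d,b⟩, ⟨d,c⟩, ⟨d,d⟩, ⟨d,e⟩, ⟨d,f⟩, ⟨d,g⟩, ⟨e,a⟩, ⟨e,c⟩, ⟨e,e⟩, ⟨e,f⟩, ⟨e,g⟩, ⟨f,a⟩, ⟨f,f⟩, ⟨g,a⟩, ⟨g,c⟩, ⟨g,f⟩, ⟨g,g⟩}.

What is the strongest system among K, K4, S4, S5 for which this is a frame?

S4

Transitive (axiom 4): yes — every two-step R-path is closed by a direct edge.
Reflexive (axiom T): yes — every world is R-related to itself.
Euclidean (axiom 5): no — b R a and b R c, but not a R c.
So F validates K, K4, S4; S5 would additionally require R to be Euclidean. The strongest is S4.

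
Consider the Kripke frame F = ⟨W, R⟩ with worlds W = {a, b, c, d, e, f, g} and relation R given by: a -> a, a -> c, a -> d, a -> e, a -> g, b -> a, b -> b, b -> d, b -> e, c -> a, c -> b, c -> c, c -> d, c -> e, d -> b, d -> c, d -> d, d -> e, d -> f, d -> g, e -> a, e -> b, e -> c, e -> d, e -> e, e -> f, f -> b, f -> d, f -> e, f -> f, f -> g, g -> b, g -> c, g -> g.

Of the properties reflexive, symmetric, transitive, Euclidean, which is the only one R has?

Reflexive: yes — every world is R-related to itself.
Symmetric: no — a R d but not d R a.
Transitive: no — a R c and c R b, but not a R b.
Euclidean: no — a R c and a R g, but not c R g.
Only reflexive holds.

reflexive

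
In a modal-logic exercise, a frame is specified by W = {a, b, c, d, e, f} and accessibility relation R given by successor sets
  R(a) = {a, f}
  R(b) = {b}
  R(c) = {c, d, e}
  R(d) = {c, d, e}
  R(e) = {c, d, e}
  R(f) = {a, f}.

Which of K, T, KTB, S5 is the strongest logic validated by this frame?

S5

Reflexive (axiom T): yes — every world is R-related to itself.
Symmetric (axiom B): yes — every pair in R has its reverse in R.
Euclidean (axiom 5): yes — any two successors of a common world are R-related.
So F validates K, T, KTB, S5. The strongest is S5.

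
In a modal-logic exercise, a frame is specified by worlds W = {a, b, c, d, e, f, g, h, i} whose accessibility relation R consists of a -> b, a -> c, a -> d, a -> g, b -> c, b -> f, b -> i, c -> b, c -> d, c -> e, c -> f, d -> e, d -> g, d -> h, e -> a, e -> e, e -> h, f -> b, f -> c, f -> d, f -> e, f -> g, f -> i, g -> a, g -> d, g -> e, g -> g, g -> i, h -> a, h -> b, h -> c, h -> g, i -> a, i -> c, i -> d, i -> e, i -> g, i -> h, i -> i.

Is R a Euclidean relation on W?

Euclidean: no — a R b and a R d, but not b R d.

No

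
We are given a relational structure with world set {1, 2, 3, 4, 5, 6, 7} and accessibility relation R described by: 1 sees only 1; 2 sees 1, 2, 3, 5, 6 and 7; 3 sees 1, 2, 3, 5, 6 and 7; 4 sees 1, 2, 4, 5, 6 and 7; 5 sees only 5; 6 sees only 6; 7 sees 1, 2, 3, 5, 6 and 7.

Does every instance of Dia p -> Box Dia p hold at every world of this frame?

No

Axiom 5 corresponds to the accessibility relation being Euclidean.
Euclidean: no — 2 R 1 and 2 R 3, but not 1 R 3.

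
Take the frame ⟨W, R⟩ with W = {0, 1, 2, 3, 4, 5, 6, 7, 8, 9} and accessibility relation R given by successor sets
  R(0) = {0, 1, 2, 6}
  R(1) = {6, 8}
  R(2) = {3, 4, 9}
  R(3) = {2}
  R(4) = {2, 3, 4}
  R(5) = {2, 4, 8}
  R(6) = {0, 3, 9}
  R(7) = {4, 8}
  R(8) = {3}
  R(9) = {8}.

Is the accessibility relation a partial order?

Reflexive: no — 1 is not related to itself.
Transitive: no — 0 R 1 and 1 R 8, but not 0 R 8.
Antisymmetric: no — 0 R 6 and 6 R 0 with 0 ≠ 6.
So R is not a partial order.

No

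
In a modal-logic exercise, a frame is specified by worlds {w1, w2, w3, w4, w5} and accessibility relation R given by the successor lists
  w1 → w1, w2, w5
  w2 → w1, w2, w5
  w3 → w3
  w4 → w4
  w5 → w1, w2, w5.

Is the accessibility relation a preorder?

Reflexive: yes — every world is R-related to itself.
Transitive: yes — every two-step R-path is closed by a direct edge.
So R is a preorder.

Yes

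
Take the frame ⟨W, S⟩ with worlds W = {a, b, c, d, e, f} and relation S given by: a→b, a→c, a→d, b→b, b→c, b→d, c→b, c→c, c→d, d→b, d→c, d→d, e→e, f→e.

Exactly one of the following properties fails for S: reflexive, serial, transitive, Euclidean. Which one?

Reflexive: no — a is not related to itself.
Serial: yes — every world has a successor (e.g. a S b).
Transitive: yes — every two-step S-path is closed by a direct edge.
Euclidean: yes — any two successors of a common world are S-related.
Only reflexive fails.

reflexive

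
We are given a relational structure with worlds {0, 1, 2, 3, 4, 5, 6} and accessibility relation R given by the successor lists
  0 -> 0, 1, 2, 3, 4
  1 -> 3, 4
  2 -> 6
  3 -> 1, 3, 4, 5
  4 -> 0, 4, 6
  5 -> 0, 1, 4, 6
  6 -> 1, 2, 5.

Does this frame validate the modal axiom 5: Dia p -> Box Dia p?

By correspondence theory, 5 is valid on a frame iff R is Euclidean.
Euclidean: no — 0 R 1 and 0 R 2, but not 1 R 2.

No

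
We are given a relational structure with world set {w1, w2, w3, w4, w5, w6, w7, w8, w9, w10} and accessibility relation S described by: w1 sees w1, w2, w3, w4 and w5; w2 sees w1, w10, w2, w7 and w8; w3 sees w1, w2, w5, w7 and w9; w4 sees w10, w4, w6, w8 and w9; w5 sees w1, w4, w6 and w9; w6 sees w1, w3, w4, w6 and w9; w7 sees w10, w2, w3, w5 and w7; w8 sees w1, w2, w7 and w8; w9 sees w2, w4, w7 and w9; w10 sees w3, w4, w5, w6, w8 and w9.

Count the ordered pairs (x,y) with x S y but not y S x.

23

Enumerating: (w1,w4), (w10,w3), (w10,w5), (w10,w6), (w10,w8), (w10,w9), (w2,w10), (w3,w2), (w3,w5), (w3,w9), (w4,w8), (w5,w4), … and 11 more.
Total: 23.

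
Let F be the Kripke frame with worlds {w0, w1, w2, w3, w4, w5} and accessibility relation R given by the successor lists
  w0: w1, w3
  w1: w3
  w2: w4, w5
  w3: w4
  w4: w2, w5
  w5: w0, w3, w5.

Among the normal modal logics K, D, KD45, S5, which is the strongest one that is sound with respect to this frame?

Serial (axiom D): yes — every world has a successor (e.g. w0 R w1).
Euclidean (axiom 5): no — w0 R w3 and w0 R w1, but not w3 R w1.
Transitive (axiom 4): no — w0 R w3 and w3 R w4, but not w0 R w4.
Reflexive (axiom T): no — w0 is not related to itself.
So F validates K, D; KD45 would additionally require R to be Euclidean and transitive. The strongest is D.

D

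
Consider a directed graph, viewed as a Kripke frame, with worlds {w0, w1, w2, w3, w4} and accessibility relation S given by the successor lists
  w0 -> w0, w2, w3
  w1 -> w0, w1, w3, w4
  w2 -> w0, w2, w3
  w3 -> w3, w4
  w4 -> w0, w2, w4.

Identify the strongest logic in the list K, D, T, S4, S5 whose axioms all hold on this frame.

Serial (axiom D): yes — every world has a successor (e.g. w0 S w0).
Reflexive (axiom T): yes — every world is S-related to itself.
Transitive (axiom 4): no — w0 S w3 and w3 S w4, but not w0 S w4.
Euclidean (axiom 5): no — w0 S w3 and w0 S w2, but not w3 S w2.
So F validates K, D, T; S4 would additionally require S to be transitive. The strongest is T.

T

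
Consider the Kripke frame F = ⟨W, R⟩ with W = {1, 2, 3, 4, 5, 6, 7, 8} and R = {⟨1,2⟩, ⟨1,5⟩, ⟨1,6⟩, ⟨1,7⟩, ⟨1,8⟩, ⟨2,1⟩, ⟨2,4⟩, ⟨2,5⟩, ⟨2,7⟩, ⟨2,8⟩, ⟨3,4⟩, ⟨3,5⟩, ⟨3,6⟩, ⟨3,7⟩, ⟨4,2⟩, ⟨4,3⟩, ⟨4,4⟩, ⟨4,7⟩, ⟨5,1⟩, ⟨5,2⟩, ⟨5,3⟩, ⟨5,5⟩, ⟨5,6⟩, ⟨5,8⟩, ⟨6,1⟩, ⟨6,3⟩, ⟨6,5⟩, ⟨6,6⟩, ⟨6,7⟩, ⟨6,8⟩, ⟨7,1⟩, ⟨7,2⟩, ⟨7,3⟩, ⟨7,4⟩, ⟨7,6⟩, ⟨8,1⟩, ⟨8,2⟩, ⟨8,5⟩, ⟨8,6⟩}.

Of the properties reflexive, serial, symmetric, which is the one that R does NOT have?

Reflexive: no — 1 is not related to itself.
Serial: yes — every world has a successor (e.g. 1 R 2).
Symmetric: yes — every pair in R has its reverse in R.
Only reflexive fails.

reflexive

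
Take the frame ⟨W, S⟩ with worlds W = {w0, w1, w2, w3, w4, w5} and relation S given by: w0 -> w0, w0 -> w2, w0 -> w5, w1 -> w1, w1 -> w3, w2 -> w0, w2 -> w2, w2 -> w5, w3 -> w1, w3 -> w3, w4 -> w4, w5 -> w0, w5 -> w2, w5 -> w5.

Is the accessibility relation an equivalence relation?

Reflexive: yes — every world is S-related to itself.
Symmetric: yes — every pair in S has its reverse in S.
Transitive: yes — every two-step S-path is closed by a direct edge.
So S is an equivalence relation.

Yes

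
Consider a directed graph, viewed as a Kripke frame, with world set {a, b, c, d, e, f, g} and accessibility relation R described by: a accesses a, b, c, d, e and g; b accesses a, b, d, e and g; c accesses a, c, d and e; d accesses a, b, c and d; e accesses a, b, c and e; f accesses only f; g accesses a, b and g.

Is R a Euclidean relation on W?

Euclidean: no — a R b and a R c, but not b R c.

No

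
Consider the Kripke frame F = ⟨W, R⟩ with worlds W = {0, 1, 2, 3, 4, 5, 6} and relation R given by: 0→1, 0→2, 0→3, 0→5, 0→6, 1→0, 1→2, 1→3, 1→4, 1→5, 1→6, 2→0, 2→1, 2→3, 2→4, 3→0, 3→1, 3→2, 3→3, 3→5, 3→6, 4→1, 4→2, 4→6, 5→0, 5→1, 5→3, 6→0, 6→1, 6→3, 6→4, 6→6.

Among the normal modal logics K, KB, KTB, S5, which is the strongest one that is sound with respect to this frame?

KB

Symmetric (axiom B): yes — every pair in R has its reverse in R.
Reflexive (axiom T): no — 0 is not related to itself.
Euclidean (axiom 5): no — 0 R 2 and 0 R 5, but not 2 R 5.
So F validates K, KB; KTB would additionally require R to be reflexive. The strongest is KB.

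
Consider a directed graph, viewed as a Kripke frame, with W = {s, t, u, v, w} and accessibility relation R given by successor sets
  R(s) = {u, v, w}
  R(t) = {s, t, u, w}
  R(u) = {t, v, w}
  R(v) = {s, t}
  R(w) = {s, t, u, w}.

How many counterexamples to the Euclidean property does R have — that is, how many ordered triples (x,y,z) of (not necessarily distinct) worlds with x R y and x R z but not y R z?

19

Enumerating: (s,u,u), (s,v,u), (s,v,v), (s,v,w), (s,w,v), (t,s,s), (t,s,t), (t,u,s), (t,u,u), (u,t,v), (u,v,v), (u,v,w), … and 7 more.
Total: 19.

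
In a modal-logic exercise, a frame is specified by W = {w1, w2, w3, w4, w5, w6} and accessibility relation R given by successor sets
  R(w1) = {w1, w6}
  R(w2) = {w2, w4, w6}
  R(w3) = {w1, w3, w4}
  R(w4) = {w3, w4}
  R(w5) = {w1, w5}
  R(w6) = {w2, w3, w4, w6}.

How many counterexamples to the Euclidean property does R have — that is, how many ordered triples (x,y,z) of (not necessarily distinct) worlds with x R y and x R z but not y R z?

Enumerating: (w1,w6,w1), (w2,w4,w2), (w2,w4,w6), (w3,w1,w3), (w3,w1,w4), (w3,w4,w1), (w5,w1,w5), (w6,w2,w3), (w6,w3,w2), (w6,w3,w6), (w6,w4,w2), (w6,w4,w6).

12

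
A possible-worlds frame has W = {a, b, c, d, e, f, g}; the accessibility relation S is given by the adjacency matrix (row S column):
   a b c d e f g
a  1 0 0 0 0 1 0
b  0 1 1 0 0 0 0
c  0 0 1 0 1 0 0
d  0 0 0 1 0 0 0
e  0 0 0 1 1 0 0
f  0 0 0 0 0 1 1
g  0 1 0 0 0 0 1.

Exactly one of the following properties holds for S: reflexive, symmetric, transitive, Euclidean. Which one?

reflexive

Reflexive: yes — every world is S-related to itself.
Symmetric: no — a S f but not f S a.
Transitive: no — a S f and f S g, but not a S g.
Euclidean: no — a S f and a S a, but not f S a.
Only reflexive holds.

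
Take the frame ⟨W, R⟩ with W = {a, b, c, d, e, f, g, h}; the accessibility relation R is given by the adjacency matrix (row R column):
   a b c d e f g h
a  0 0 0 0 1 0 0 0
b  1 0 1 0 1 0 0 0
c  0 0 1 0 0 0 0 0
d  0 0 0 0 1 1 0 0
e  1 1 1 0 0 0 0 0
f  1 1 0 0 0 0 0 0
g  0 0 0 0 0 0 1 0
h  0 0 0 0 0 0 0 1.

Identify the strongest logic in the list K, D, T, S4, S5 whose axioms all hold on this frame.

D

Serial (axiom D): yes — every world has a successor (e.g. a R e).
Reflexive (axiom T): no — a is not related to itself.
Transitive (axiom 4): no — a R e and e R b, but not a R b.
Euclidean (axiom 5): no — b R a and b R c, but not a R c.
So F validates K, D; T would additionally require R to be reflexive. The strongest is D.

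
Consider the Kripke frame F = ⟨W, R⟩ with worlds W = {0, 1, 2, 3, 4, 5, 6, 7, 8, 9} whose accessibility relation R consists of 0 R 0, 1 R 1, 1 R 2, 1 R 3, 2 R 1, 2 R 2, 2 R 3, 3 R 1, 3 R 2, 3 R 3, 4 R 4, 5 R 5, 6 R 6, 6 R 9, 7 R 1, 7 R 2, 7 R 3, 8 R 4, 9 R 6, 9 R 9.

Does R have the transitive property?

Yes

Transitive: yes — every two-step R-path is closed by a direct edge.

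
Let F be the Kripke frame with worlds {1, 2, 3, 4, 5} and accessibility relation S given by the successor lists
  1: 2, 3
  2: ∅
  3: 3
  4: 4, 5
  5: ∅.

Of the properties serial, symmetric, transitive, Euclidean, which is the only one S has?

transitive

Serial: no — 2 has no S-successor.
Symmetric: no — 1 S 2 but not 2 S 1.
Transitive: yes — every two-step S-path is closed by a direct edge.
Euclidean: no — 1 S 2 and 1 S 3, but not 2 S 3.
Only transitive holds.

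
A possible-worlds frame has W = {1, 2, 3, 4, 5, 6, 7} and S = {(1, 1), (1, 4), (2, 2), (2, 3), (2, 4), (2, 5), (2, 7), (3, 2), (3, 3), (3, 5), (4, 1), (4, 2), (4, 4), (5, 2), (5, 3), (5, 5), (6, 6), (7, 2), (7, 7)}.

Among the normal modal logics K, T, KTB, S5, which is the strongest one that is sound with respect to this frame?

KTB

Reflexive (axiom T): yes — every world is S-related to itself.
Symmetric (axiom B): yes — every pair in S has its reverse in S.
Euclidean (axiom 5): no — 2 S 3 and 2 S 4, but not 3 S 4.
So F validates K, T, KTB; S5 would additionally require S to be Euclidean. The strongest is KTB.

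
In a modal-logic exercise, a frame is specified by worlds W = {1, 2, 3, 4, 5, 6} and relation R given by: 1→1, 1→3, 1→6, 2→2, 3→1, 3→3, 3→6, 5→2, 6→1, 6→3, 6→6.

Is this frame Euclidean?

Euclidean: yes — any two successors of a common world are R-related.

Yes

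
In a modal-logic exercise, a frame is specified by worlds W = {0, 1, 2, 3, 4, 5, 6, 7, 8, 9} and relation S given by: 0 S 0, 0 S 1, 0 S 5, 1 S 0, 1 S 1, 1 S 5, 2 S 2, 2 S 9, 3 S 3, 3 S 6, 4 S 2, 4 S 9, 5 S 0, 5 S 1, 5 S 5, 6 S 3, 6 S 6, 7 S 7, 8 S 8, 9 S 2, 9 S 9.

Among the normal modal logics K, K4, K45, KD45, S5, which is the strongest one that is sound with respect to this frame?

Transitive (axiom 4): yes — every two-step S-path is closed by a direct edge.
Euclidean (axiom 5): yes — any two successors of a common world are S-related.
Serial (axiom D): yes — every world has a successor (e.g. 0 S 0).
Reflexive (axiom T): no — 4 is not related to itself.
So F validates K, K4, K45, KD45; S5 would additionally require S to be reflexive. The strongest is KD45.

KD45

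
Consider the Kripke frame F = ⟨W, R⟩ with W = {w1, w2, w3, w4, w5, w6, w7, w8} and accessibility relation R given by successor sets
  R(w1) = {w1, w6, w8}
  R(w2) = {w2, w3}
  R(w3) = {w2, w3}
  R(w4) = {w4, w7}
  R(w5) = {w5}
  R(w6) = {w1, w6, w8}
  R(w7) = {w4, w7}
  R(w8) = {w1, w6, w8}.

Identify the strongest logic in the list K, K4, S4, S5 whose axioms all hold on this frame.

S5

Transitive (axiom 4): yes — every two-step R-path is closed by a direct edge.
Reflexive (axiom T): yes — every world is R-related to itself.
Euclidean (axiom 5): yes — any two successors of a common world are R-related.
So F validates K, K4, S4, S5. The strongest is S5.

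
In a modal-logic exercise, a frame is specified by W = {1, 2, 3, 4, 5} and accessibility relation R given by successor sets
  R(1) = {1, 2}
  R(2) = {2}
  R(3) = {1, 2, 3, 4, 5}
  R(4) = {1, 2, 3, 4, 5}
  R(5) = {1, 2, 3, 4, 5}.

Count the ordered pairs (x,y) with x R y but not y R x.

7

Enumerating: (1,2), (3,1), (3,2), (4,1), (4,2), (5,1), (5,2).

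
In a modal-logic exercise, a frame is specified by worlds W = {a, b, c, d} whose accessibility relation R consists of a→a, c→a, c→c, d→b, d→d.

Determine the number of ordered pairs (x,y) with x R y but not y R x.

2

Enumerating: (c,a), (d,b).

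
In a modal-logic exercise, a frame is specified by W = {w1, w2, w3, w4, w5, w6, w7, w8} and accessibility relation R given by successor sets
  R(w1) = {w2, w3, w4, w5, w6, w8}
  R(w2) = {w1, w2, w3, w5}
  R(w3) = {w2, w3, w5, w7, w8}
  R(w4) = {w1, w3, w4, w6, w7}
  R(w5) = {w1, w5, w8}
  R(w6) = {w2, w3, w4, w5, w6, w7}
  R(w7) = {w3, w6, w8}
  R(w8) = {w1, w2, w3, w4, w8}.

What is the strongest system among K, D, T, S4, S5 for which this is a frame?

D

Serial (axiom D): yes — every world has a successor (e.g. w1 R w2).
Reflexive (axiom T): no — w1 is not related to itself.
Transitive (axiom 4): no — w1 R w3 and w3 R w7, but not w1 R w7.
Euclidean (axiom 5): no — w1 R w2 and w1 R w4, but not w2 R w4.
So F validates K, D; T would additionally require R to be reflexive. The strongest is D.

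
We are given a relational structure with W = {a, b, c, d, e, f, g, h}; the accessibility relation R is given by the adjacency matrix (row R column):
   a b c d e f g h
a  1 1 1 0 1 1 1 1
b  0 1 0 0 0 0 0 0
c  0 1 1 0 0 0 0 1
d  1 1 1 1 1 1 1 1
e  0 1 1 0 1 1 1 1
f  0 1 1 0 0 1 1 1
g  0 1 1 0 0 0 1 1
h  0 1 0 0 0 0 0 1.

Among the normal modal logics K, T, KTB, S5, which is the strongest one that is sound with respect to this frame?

T

Reflexive (axiom T): yes — every world is R-related to itself.
Symmetric (axiom B): no — a R b but not b R a.
Euclidean (axiom 5): no — a R b and a R c, but not b R c.
So F validates K, T; KTB would additionally require R to be symmetric. The strongest is T.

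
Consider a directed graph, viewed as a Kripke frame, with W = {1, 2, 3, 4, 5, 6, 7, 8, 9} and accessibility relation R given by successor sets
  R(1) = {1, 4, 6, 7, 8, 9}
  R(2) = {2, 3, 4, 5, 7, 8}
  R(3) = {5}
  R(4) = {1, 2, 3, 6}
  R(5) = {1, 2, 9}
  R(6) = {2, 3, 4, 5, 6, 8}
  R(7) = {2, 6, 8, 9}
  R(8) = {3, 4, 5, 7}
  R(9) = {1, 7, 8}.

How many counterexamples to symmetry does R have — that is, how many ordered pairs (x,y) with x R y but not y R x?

18

Enumerating: (1,6), (1,7), (1,8), (2,3), (2,8), (3,5), (4,3), (5,1), (5,9), (6,2), (6,3), (6,5), (6,8), (7,6), (8,3), (8,4), (8,5), (9,8).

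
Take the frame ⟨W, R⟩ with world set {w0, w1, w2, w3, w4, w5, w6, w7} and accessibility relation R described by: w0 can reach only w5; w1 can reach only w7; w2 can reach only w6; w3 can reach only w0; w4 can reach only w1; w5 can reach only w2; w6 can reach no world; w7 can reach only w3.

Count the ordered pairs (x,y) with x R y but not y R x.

Enumerating: (w0,w5), (w1,w7), (w2,w6), (w3,w0), (w4,w1), (w5,w2), (w7,w3).

7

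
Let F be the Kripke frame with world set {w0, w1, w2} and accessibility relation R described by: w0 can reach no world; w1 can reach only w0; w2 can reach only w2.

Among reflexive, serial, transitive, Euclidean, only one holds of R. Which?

Reflexive: no — w0 is not related to itself.
Serial: no — w0 has no R-successor.
Transitive: yes — every two-step R-path is closed by a direct edge.
Euclidean: no — w1 R w0 and w1 R w0, but not w0 R w0.
Only transitive holds.

transitive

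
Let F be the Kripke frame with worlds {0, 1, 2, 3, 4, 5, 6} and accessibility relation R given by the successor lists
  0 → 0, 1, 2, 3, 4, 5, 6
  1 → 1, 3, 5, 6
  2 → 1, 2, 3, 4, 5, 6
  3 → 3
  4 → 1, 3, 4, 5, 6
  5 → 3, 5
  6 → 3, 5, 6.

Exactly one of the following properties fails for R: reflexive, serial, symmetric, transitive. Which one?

symmetric

Reflexive: yes — every world is R-related to itself.
Serial: yes — every world has a successor (e.g. 0 R 0).
Symmetric: no — 0 R 1 but not 1 R 0.
Transitive: yes — every two-step R-path is closed by a direct edge.
Only symmetric fails.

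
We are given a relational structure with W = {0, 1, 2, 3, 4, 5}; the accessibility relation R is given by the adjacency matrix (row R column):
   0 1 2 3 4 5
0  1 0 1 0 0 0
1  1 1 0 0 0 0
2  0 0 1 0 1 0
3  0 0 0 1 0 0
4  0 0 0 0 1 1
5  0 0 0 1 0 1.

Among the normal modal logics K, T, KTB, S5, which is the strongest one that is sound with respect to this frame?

Reflexive (axiom T): yes — every world is R-related to itself.
Symmetric (axiom B): no — 0 R 2 but not 2 R 0.
Euclidean (axiom 5): no — 0 R 2 and 0 R 0, but not 2 R 0.
So F validates K, T; KTB would additionally require R to be symmetric. The strongest is T.

T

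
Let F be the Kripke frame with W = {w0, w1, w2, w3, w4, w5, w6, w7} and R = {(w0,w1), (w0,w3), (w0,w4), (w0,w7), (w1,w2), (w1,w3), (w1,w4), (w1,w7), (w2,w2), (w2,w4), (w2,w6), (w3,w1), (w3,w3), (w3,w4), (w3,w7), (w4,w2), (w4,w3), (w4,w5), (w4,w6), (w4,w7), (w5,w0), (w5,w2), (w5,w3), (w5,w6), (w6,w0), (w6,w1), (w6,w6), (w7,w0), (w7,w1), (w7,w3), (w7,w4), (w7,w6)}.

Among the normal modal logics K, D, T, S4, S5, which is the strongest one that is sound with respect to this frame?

D

Serial (axiom D): yes — every world has a successor (e.g. w0 R w1).
Reflexive (axiom T): no — w0 is not related to itself.
Transitive (axiom 4): no — w0 R w1 and w1 R w2, but not w0 R w2.
Euclidean (axiom 5): no — w0 R w4 and w0 R w1, but not w4 R w1.
So F validates K, D; T would additionally require R to be reflexive. The strongest is D.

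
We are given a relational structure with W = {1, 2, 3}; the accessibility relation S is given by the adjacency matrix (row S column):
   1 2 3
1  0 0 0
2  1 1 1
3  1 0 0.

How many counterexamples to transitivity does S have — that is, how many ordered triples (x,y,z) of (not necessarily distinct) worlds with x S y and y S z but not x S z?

S is transitive; there are no such tuples.

0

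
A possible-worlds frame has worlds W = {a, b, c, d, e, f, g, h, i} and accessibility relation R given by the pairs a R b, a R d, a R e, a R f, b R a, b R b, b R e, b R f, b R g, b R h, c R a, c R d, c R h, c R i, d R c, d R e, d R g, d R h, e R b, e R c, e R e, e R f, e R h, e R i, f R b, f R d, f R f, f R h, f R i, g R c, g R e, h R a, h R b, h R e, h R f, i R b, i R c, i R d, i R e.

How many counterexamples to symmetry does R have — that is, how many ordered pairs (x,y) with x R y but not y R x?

Enumerating: (a,d), (a,e), (a,f), (b,g), (c,a), (c,h), (d,e), (d,g), (d,h), (e,c), (e,f), (f,d), (f,i), (g,c), (g,e), (h,a), (i,b), (i,d).

18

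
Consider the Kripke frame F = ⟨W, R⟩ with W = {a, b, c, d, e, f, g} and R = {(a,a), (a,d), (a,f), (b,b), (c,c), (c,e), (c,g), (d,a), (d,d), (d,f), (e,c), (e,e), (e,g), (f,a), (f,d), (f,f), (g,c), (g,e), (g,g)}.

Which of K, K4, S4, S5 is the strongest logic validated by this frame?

S5

Transitive (axiom 4): yes — every two-step R-path is closed by a direct edge.
Reflexive (axiom T): yes — every world is R-related to itself.
Euclidean (axiom 5): yes — any two successors of a common world are R-related.
So F validates K, K4, S4, S5. The strongest is S5.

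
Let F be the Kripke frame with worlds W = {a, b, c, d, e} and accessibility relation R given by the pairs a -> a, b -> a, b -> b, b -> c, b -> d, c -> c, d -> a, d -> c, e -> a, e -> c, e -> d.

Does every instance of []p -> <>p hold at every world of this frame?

Yes

Axiom D corresponds to the accessibility relation being serial.
Serial: yes — every world has a successor (e.g. a R a).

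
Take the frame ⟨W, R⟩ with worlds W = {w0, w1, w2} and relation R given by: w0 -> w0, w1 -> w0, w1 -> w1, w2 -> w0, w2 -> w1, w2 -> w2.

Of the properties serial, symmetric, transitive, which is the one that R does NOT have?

symmetric

Serial: yes — every world has a successor (e.g. w0 R w0).
Symmetric: no — w1 R w0 but not w0 R w1.
Transitive: yes — every two-step R-path is closed by a direct edge.
Only symmetric fails.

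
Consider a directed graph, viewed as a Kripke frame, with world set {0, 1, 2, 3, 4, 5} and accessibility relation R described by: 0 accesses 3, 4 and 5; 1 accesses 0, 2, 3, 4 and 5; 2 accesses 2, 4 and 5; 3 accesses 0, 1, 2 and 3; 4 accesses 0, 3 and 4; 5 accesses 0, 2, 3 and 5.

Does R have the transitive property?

Transitive: no — 0 R 3 and 3 R 1, but not 0 R 1.

No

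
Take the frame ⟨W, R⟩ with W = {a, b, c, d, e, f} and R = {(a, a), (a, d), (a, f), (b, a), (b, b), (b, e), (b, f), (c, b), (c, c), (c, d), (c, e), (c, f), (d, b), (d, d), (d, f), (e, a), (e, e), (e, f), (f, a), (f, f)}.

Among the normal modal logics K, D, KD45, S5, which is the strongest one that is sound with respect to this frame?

D

Serial (axiom D): yes — every world has a successor (e.g. a R a).
Euclidean (axiom 5): no — a R f and a R d, but not f R d.
Transitive (axiom 4): no — a R d and d R b, but not a R b.
Reflexive (axiom T): yes — every world is R-related to itself.
So F validates K, D; KD45 would additionally require R to be Euclidean and transitive. The strongest is D.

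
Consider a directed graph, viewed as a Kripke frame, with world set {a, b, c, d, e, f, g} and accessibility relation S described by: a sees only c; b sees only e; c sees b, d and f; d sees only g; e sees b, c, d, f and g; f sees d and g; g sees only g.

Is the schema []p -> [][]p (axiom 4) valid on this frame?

No

By correspondence theory, 4 is valid on a frame iff S is transitive.
Transitive: no — a S c and c S b, but not a S b.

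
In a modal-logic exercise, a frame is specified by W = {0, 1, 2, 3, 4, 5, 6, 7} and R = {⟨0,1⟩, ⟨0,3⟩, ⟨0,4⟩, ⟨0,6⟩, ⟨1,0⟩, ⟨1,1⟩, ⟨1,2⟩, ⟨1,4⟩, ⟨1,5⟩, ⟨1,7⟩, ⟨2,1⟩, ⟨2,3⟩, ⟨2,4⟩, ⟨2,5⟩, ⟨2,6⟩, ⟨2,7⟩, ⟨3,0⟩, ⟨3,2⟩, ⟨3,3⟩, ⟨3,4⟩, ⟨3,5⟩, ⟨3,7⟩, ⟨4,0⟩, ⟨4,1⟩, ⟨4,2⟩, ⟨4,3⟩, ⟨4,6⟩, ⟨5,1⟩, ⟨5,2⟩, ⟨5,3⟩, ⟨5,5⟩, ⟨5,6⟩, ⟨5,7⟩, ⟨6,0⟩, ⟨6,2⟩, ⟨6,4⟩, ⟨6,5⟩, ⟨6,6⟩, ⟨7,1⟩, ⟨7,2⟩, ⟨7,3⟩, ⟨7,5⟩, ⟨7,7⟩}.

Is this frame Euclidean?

Euclidean: no — 0 R 1 and 0 R 3, but not 1 R 3.

No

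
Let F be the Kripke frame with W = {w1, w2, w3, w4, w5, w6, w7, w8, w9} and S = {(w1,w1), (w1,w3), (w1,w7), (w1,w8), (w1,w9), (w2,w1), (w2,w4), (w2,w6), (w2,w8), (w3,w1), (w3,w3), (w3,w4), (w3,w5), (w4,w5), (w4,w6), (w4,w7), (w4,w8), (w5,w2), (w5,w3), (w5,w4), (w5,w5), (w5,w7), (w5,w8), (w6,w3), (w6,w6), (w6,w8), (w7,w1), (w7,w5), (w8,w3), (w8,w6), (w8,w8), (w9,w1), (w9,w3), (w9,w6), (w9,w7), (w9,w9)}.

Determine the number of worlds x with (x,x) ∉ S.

Enumerating: w2, w4, w7.

3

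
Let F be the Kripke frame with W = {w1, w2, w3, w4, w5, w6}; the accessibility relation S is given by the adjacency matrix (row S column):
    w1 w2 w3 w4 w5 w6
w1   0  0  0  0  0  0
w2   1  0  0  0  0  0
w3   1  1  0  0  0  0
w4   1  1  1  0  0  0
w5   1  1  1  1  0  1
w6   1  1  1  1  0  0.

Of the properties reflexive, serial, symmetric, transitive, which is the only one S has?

transitive

Reflexive: no — w1 is not related to itself.
Serial: no — w1 has no S-successor.
Symmetric: no — w2 S w1 but not w1 S w2.
Transitive: yes — every two-step S-path is closed by a direct edge.
Only transitive holds.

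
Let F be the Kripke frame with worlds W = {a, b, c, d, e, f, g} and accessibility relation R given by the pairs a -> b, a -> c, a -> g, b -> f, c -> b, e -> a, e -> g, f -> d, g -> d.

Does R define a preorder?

Reflexive: no — a is not related to itself.
Transitive: no — a R b and b R f, but not a R f.
So R is not a preorder.

No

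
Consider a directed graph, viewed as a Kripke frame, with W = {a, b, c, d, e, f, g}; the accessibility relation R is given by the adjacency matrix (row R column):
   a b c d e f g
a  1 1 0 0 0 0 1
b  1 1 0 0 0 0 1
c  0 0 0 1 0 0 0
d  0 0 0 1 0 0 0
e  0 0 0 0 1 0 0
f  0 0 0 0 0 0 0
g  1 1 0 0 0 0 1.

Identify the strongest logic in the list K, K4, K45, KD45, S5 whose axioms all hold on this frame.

Transitive (axiom 4): yes — every two-step R-path is closed by a direct edge.
Euclidean (axiom 5): yes — any two successors of a common world are R-related.
Serial (axiom D): no — f has no R-successor.
Reflexive (axiom T): no — c is not related to itself.
So F validates K, K4, K45; KD45 would additionally require R to be serial. The strongest is K45.

K45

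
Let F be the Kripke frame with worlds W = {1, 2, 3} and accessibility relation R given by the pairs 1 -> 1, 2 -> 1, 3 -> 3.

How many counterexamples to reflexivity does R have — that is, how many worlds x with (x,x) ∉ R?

1

Enumerating: 2.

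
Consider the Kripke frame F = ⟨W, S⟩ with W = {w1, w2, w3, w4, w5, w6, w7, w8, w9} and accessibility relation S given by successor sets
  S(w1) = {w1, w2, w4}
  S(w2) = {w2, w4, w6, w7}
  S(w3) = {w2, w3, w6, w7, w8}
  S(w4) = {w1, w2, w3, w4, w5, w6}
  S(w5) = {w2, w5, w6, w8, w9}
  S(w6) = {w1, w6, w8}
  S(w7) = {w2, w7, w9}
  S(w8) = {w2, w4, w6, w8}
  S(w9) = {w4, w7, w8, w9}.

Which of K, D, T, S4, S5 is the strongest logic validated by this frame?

Serial (axiom D): yes — every world has a successor (e.g. w1 S w1).
Reflexive (axiom T): yes — every world is S-related to itself.
Transitive (axiom 4): no — w1 S w2 and w2 S w6, but not w1 S w6.
Euclidean (axiom 5): no — w2 S w4 and w2 S w7, but not w4 S w7.
So F validates K, D, T; S4 would additionally require S to be transitive. The strongest is T.

T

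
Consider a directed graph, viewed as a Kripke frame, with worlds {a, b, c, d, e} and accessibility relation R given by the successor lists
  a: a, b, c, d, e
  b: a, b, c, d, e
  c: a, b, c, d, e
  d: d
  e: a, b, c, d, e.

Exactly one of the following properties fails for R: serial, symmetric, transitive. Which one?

symmetric

Serial: yes — every world has a successor (e.g. a R a).
Symmetric: no — a R d but not d R a.
Transitive: yes — every two-step R-path is closed by a direct edge.
Only symmetric fails.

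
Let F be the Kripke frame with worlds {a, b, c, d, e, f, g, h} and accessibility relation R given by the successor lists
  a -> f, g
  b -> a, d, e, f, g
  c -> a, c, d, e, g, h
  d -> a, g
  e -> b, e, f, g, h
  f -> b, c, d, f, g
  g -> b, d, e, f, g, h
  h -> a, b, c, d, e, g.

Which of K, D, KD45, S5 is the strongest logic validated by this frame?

Serial (axiom D): yes — every world has a successor (e.g. a R f).
Euclidean (axiom 5): no — b R a and b R d, but not a R d.
Transitive (axiom 4): no — a R f and f R b, but not a R b.
Reflexive (axiom T): no — a is not related to itself.
So F validates K, D; KD45 would additionally require R to be Euclidean and transitive. The strongest is D.

D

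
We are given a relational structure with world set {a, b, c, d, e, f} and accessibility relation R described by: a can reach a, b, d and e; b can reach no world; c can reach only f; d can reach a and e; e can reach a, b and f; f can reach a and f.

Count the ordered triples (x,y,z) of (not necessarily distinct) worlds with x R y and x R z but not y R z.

Enumerating: (a,b,a), (a,b,b), (a,b,d), (a,b,e), (a,d,b), (a,d,d), (a,e,d), (a,e,e), (d,e,e), (e,a,f), (e,b,a), (e,b,b), (e,b,f), (e,f,b), (f,a,f).

15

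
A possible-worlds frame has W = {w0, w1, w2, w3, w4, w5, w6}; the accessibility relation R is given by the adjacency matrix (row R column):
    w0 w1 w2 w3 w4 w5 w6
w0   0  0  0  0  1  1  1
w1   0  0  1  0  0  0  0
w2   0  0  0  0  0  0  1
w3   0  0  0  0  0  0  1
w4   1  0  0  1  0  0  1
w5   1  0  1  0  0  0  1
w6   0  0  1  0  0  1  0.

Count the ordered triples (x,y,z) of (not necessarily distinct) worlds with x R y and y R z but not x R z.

20

Enumerating: (w0,w4,w0), (w0,w4,w3), (w0,w5,w0), (w0,w5,w2), (w0,w6,w2), (w1,w2,w6), (w2,w6,w2), (w2,w6,w5), (w3,w6,w2), (w3,w6,w5), (w4,w0,w4), (w4,w0,w5), … and 8 more.
Total: 20.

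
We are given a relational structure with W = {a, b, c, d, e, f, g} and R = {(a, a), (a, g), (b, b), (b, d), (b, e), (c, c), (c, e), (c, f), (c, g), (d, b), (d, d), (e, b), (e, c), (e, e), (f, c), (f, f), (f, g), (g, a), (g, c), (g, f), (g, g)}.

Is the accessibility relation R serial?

Yes

Serial: yes — every world has a successor (e.g. a R a).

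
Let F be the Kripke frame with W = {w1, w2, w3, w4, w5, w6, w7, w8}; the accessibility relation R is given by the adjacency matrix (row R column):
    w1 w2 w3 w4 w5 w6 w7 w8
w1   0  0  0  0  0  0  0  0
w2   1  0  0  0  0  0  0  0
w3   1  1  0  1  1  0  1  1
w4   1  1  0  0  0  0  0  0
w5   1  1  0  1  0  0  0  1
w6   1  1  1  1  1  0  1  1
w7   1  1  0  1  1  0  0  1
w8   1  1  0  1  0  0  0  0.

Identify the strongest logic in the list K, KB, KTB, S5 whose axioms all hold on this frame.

Symmetric (axiom B): no — w2 R w1 but not w1 R w2.
Reflexive (axiom T): no — w1 is not related to itself.
Euclidean (axiom 5): no — w3 R w1 and w3 R w2, but not w1 R w2.
So F validates K; KB would additionally require R to be symmetric. The strongest is K.

K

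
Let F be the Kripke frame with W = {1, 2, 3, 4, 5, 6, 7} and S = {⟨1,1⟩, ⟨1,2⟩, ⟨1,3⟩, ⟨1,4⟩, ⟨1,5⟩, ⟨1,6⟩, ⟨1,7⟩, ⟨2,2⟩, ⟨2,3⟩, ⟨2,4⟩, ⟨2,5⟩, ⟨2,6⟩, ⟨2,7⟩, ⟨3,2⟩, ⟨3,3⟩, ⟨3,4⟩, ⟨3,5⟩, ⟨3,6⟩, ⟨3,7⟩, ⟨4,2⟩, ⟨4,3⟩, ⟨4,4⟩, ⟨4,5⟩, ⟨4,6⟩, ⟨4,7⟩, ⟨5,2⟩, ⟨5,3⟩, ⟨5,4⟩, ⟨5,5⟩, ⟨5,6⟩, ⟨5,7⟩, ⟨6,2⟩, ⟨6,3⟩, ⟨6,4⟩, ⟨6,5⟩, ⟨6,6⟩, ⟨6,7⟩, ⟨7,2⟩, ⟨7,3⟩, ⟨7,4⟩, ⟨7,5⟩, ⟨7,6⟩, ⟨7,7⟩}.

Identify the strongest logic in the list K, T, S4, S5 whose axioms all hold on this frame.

Reflexive (axiom T): yes — every world is S-related to itself.
Transitive (axiom 4): yes — every two-step S-path is closed by a direct edge.
Euclidean (axiom 5): no — 1 S 2 and 1 S 1, but not 2 S 1.
So F validates K, T, S4; S5 would additionally require S to be Euclidean. The strongest is S4.

S4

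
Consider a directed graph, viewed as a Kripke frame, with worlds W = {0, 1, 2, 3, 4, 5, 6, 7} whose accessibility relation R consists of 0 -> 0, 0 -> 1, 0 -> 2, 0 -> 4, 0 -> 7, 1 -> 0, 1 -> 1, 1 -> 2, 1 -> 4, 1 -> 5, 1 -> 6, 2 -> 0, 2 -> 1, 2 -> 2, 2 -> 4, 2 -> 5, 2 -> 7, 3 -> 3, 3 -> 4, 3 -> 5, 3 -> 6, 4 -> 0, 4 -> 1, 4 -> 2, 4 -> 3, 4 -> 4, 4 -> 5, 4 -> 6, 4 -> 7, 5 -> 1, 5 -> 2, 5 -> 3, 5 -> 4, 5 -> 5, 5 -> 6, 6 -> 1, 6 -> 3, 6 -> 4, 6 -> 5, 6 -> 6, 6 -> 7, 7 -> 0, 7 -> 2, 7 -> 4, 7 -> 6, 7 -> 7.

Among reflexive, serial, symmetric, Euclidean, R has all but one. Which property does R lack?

Euclidean

Reflexive: yes — every world is R-related to itself.
Serial: yes — every world has a successor (e.g. 0 R 0).
Symmetric: yes — every pair in R has its reverse in R.
Euclidean: no — 0 R 1 and 0 R 7, but not 1 R 7.
Only Euclidean fails.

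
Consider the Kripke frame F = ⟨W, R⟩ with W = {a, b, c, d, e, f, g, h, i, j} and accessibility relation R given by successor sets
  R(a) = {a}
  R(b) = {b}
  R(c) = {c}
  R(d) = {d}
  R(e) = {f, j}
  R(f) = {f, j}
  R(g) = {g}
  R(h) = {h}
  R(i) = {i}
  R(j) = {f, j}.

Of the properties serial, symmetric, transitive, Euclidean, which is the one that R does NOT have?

Serial: yes — every world has a successor (e.g. a R a).
Symmetric: no — e R f but not f R e.
Transitive: yes — every two-step R-path is closed by a direct edge.
Euclidean: yes — any two successors of a common world are R-related.
Only symmetric fails.

symmetric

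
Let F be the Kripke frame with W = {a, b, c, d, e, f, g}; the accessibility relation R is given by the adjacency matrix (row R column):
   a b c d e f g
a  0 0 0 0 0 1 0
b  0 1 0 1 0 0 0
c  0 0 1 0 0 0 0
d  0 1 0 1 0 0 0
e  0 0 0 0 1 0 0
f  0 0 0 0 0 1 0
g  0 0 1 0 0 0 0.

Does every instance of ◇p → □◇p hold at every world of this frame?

Yes

The schema 5 characterises exactly the Euclidean frames.
Euclidean: yes — any two successors of a common world are R-related.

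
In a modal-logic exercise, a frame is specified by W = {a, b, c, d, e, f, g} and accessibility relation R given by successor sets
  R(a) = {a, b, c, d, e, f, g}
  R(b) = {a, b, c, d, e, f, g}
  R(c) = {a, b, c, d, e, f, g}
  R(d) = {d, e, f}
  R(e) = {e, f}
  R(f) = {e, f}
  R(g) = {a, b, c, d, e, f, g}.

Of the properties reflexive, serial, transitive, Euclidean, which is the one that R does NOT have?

Euclidean

Reflexive: yes — every world is R-related to itself.
Serial: yes — every world has a successor (e.g. a R a).
Transitive: yes — every two-step R-path is closed by a direct edge.
Euclidean: no — a R d and a R b, but not d R b.
Only Euclidean fails.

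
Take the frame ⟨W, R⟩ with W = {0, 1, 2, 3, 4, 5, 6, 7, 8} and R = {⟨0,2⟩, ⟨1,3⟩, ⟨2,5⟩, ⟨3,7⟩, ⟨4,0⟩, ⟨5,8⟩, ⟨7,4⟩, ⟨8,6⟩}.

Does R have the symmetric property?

No

Symmetric: no — 0 R 2 but not 2 R 0.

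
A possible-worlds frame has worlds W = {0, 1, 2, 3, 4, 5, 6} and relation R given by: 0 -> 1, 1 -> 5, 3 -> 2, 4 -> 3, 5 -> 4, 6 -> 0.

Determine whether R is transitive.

Transitive: no — 0 R 1 and 1 R 5, but not 0 R 5.

No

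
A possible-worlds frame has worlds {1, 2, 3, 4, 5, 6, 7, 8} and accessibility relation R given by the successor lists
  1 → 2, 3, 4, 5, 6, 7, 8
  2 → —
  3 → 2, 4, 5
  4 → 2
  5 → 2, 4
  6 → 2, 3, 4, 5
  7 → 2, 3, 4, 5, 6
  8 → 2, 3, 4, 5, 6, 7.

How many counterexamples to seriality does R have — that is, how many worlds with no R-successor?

Enumerating: 2.

1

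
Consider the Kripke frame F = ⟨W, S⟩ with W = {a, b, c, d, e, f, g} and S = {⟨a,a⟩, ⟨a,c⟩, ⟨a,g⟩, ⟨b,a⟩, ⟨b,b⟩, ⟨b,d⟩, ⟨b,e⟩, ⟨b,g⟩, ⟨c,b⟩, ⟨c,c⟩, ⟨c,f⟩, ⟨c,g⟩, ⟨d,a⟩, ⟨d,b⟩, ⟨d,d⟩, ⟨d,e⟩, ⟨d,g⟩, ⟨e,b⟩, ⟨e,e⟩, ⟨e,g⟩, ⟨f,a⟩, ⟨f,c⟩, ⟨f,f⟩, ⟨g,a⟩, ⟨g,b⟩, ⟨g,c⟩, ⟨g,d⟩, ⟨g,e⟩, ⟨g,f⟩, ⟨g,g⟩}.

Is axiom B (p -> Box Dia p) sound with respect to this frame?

No

Axiom B corresponds to the accessibility relation being symmetric.
Symmetric: no — a S c but not c S a.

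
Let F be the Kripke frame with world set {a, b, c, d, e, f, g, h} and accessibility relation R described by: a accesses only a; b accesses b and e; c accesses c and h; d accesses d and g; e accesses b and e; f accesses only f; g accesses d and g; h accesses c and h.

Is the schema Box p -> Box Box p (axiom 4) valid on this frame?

The schema 4 characterises exactly the transitive frames.
Transitive: yes — every two-step R-path is closed by a direct edge.

Yes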